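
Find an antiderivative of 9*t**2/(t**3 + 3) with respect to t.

Let u = t**3 + 3, so du = (3*t**2) dt.
Rewriting, the integral becomes 3·∫ 1/u du = 3·log(u).
Substituting back, u = t**3 + 3.

3*log(t**3 + 3) + C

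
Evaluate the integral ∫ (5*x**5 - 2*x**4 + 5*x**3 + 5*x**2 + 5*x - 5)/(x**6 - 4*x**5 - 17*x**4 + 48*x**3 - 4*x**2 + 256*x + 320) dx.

15145*log(x - 5)/1566 - 5023*log(x - 4)/800 - 17*log(x + 1)/450 + 5897*log(x + 4)/4320 + 813*log(x**2 + 4)/5800 + 527*atan(x/2)/5800 + C

Factor the denominator: (x - 5)*(x - 4)*(x + 1)*(x + 4)*(x**2 + 4).
Partial-fraction decomposition: (813*x + 527)/(2900*(x**2 + 4)) + 5897/(4320*(x + 4)) - 17/(450*(x + 1)) - 5023/(800*(x - 4)) + 15145/(1566*(x - 5)).
Integrate each term; A/(x−a) gives A·log|x−a|; the (Bx+D)/(x²+p²) term gives a log and an atan.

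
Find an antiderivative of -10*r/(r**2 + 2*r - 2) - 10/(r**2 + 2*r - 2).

Let u = r**2 + 2*r - 2, so du = (2*r + 2) dr.
Rewriting, the integral becomes -5·∫ 1/u du = -5·log(u).
Substituting back, u = r**2 + 2*r - 2.

-5*log(r**2 + 2*r - 2) + C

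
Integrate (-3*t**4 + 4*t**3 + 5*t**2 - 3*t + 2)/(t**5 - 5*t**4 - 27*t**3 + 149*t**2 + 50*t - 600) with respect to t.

-1263*log(t - 5)/140 + 221*log(t - 4)/27 - 97*log(t - 3)/80 + 26*log(t + 2)/315 - 2233*log(t + 5)/2160 + C

Factor the denominator: (t - 5)*(t - 4)*(t - 3)*(t + 2)*(t + 5).
Partial-fraction decomposition: -2233/(2160*(t + 5)) + 26/(315*(t + 2)) - 97/(80*(t - 3)) + 221/(27*(t - 4)) - 1263/(140*(t - 5)).
Integrate each term: A/(t−a) contributes A·log|t−a|.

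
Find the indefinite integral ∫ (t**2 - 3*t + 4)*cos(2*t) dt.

Use integration by parts with u = t**2 - 3*t + 4, dv = cos(2*t) dt, so v = sin(2*t)/2.
Apply parts 2 times (tabular method): alternate signs, differentiate u down to 0, integrate dv up.

t**2*sin(2*t)/2 - 3*t*sin(2*t)/2 + t*cos(2*t)/2 + 7*sin(2*t)/4 - 3*cos(2*t)/4 + C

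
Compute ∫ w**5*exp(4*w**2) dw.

(8*w**4 - 4*w**2 + 1)*exp(4*w**2)/64 + C

Let u = w², du = 2w dw; rewrite as (1/2)∫ u^2·exp(4u) du.
Now integrate by parts 2 times.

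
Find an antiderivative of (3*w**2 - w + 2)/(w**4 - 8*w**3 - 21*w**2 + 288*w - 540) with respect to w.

Factor the denominator: (w - 6)*(w - 5)*(w - 3)*(w + 6).
Partial-fraction decomposition: -29/(297*(w + 6)) + 13/(27*(w - 3)) - 36/(11*(w - 5)) + 26/(9*(w - 6)).
Integrate each term: A/(w−a) contributes A·log|w−a|.

26*log(w - 6)/9 - 36*log(w - 5)/11 + 13*log(w - 3)/27 - 29*log(w + 6)/297 + C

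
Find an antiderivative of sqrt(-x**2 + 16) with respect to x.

Substitute x = 4·sin(θ), so dx = 4·cos(θ) dθ and the radical becomes sqrt(-x**2 + 16) = 4·cos(θ) by the Pythagorean identity.
Integrate the resulting trig expression in θ, then back-substitute θ = asin(x/4), sin(θ) = x/4, cos(θ) = sqrt(-x**2 + 16)/4 (absorbing any constant into C).

x*sqrt(-x**2 + 16)/2 + 8*asin(x/4) + C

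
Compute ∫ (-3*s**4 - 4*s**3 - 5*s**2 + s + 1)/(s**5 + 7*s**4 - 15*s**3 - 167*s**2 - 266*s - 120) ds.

Factor the denominator: (s - 5)*(s + 1)**2*(s + 4)*(s + 6).
Partial-fraction decomposition: -3209/(550*(s + 6)) + 595/(162*(s + 4)) - 187/(1350*(s + 1)) + 2/(45*(s + 1)**2) - 1247/(1782*(s - 5)).
Integrate each term; A/(s−a) gives A·log|s−a|; A/(s−a)² gives −A/(s−a).

-1247*log(s - 5)/1782 - 187*log(s + 1)/1350 + 595*log(s + 4)/162 - 3209*log(s + 6)/550 - 2/(45*s + 45) + C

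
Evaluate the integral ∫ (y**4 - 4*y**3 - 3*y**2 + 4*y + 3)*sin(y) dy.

-y**4*cos(y) + 4*y**3*sin(y) + 4*y**3*cos(y) - 12*y**2*sin(y) + 15*y**2*cos(y) - 30*y*sin(y) - 28*y*cos(y) + 28*sin(y) - 33*cos(y) + C

Use integration by parts with u = y**4 - 4*y**3 - 3*y**2 + 4*y + 3, dv = sin(y) dy, so v = -cos(y).
Apply parts 4 times (tabular method): alternate signs, differentiate u down to 0, integrate dv up.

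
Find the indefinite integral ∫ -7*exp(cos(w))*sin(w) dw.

Let u = cos(w), so du = (-sin(w)) dw.
Rewriting, the integral becomes 7·∫ e^u du = 7·e^u.
Substituting back, u = cos(w).

7*exp(cos(w)) + C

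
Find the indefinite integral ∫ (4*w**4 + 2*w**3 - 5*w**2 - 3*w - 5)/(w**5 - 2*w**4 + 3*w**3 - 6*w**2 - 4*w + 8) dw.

49*log(w - 2)/24 + 7*log(w - 1)/10 - log(w + 1)/6 + 57*log(w**2 + 4)/80 + 101*atan(w/2)/40 + C

Factor the denominator: (w - 2)*(w - 1)*(w + 1)*(w**2 + 4).
Partial-fraction decomposition: (57*w + 202)/(40*(w**2 + 4)) - 1/(6*(w + 1)) + 7/(10*(w - 1)) + 49/(24*(w - 2)).
Integrate each term; A/(w−a) gives A·log|w−a|; the (Bw+D)/(w²+p²) term gives a log and an atan.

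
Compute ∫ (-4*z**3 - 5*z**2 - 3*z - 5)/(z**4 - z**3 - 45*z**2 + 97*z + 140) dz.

-215*log(z - 5)/24 + 353*log(z - 4)/55 - log(z + 1)/60 - 127*log(z + 7)/88 + C

Factor the denominator: (z - 5)*(z - 4)*(z + 1)*(z + 7).
Partial-fraction decomposition: -127/(88*(z + 7)) - 1/(60*(z + 1)) + 353/(55*(z - 4)) - 215/(24*(z - 5)).
Integrate each term: A/(z−a) contributes A·log|z−a|.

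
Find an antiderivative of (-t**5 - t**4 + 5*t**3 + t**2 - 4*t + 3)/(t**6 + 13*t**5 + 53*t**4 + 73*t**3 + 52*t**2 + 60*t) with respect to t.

Factor the denominator: t*(t + 2)*(t + 5)*(t + 6)*(t**2 + 1).
Partial-fraction decomposition: (463*t - 521)/(4810*(t**2 + 1)) - 1821/(296*(t + 6)) + 641/(130*(t + 5)) + 3/(40*(t + 2)) + 1/(20*t).
Integrate each term; A/(t−a) gives A·log|t−a|; the (Bt+D)/(t²+p²) term gives a log and an atan.

log(t)/20 + 3*log(t + 2)/40 + 641*log(t + 5)/130 - 1821*log(t + 6)/296 + 463*log(t**2 + 1)/9620 - 521*atan(t)/4810 + C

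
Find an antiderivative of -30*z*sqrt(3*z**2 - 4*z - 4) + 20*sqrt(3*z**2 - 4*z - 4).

-10*(3*z**2 - 4*z - 4)**(3/2)/3 + C

Let u = 3*z**2 - 4*z - 4, so du = (6*z - 4) dz.
Rewriting, the integral becomes -5·∫ √u du = -5·(2/3)u^(3/2).
Substituting back, u = 3*z**2 - 4*z - 4.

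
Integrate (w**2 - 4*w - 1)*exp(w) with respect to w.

Use integration by parts with u = w**2 - 4*w - 1, dv = exp(w) dw, so v = exp(w).
Apply parts 2 times (tabular method): alternate signs, differentiate u down to 0, integrate dv up.

(w**2 - 6*w + 5)*exp(w) + C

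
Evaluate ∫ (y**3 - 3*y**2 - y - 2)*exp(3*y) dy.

(9*y**3 - 36*y**2 + 15*y - 23)*exp(3*y)/27 + C

Use integration by parts with u = y**3 - 3*y**2 - y - 2, dv = exp(3*y) dy, so v = exp(3*y)/3.
Apply parts 3 times (tabular method): alternate signs, differentiate u down to 0, integrate dv up.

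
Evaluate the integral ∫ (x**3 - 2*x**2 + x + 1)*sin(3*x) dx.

Use integration by parts with u = x**3 - 2*x**2 + x + 1, dv = sin(3*x) dx, so v = -cos(3*x)/3.
Apply parts 3 times (tabular method): alternate signs, differentiate u down to 0, integrate dv up.

-x**3*cos(3*x)/3 + x**2*sin(3*x)/3 + 2*x**2*cos(3*x)/3 - 4*x*sin(3*x)/9 - x*cos(3*x)/9 + sin(3*x)/27 - 13*cos(3*x)/27 + C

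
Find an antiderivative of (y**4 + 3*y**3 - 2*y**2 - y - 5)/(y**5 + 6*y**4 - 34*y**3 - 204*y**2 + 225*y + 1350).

Factor the denominator: (y - 5)*(y - 3)*(y + 3)*(y + 5)*(y + 6).
Partial-fraction decomposition: 577/(297*(y + 6)) - 5/(4*(y + 5)) - 5/(72*(y + 3)) - 17/(108*(y - 3)) + 47/(88*(y - 5)).
Integrate each term: A/(y−a) contributes A·log|y−a|.

47*log(y - 5)/88 - 17*log(y - 3)/108 - 5*log(y + 3)/72 - 5*log(y + 5)/4 + 577*log(y + 6)/297 + C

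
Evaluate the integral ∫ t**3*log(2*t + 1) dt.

t**4*log(2*t + 1)/4 - t**4/16 + t**3/24 - t**2/32 + t/32 - log(2*t + 1)/64 + C

Use integration by parts with u = log(2*t + 1), dv = t**3 dt.
Then du = 2/(2*t + 1) dt and v = t**4/4.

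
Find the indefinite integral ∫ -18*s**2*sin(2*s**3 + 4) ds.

3*cos(2*s**3 + 4) + C

Let u = 2*s**3 + 4, so du = (6*s**2) ds.
Rewriting, the integral becomes -3·∫ sin(u) du = -3·-cos(u).
Substituting back, u = 2*s**3 + 4.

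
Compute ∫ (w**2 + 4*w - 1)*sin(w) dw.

-w**2*cos(w) + 2*w*sin(w) - 4*w*cos(w) + 4*sin(w) + 3*cos(w) + C

Use integration by parts with u = w**2 + 4*w - 1, dv = sin(w) dw, so v = -cos(w).
Apply parts 2 times (tabular method): alternate signs, differentiate u down to 0, integrate dv up.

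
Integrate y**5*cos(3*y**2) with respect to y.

Let u = y², du = 2y dy; rewrite as (1/2)∫ u^2·cos(3u) du.
Now integrate by parts 2 times.

y**4*sin(3*y**2)/6 + y**2*cos(3*y**2)/9 - sin(3*y**2)/27 + C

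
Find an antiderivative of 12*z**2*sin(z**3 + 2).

Let u = z**3 + 2, so du = (3*z**2) dz.
Rewriting, the integral becomes 4·∫ sin(u) du = 4·-cos(u).
Substituting back, u = z**3 + 2.

-4*cos(z**3 + 2) + C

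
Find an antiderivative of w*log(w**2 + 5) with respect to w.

w**2*log(w**2 + 5)/2 - w**2/2 + 5*log(w**2 + 5)/2 + C

Let u = w**2 + 5, so du = (2*w) dw.
The integral becomes (1/2)·∫ log(u) du; integrate by parts with u′=log(u), dv′=du.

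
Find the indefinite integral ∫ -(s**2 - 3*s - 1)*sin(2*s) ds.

Use integration by parts with u = s**2 - 3*s - 1, dv = -sin(2*s) ds, so v = cos(2*s)/2.
Apply parts 2 times (tabular method): alternate signs, differentiate u down to 0, integrate dv up.

s**2*cos(2*s)/2 - s*sin(2*s)/2 - 3*s*cos(2*s)/2 + 3*sin(2*s)/4 - 3*cos(2*s)/4 + C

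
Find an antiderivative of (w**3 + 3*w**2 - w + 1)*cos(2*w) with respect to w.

Use integration by parts with u = w**3 + 3*w**2 - w + 1, dv = cos(2*w) dw, so v = sin(2*w)/2.
Apply parts 3 times (tabular method): alternate signs, differentiate u down to 0, integrate dv up.

w**3*sin(2*w)/2 + 3*w**2*sin(2*w)/2 + 3*w**2*cos(2*w)/4 - 5*w*sin(2*w)/4 + 3*w*cos(2*w)/2 - sin(2*w)/4 - 5*cos(2*w)/8 + C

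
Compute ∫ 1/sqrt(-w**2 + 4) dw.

asin(w/2) + C

Substitute w = 2·sin(θ), so dw = 2·cos(θ) dθ and the radical becomes sqrt(-w**2 + 4) = 2·cos(θ) by the Pythagorean identity.
Integrate the resulting trig expression in θ, then back-substitute θ = asin(w/2), sin(θ) = w/2, cos(θ) = sqrt(-w**2 + 4)/2 (absorbing any constant into C).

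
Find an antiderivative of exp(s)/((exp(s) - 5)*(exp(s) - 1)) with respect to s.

log(exp(s) - 5)/4 - log(exp(s) - 1)/4 + C

Let u = e^s, du = e^s ds.
The integral becomes ∫ du/((u-1)(u-5)); decompose into partial fractions.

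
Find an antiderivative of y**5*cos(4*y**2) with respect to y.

Let u = y², du = 2y dy; rewrite as (1/2)∫ u^2·cos(4u) du.
Now integrate by parts 2 times.

y**4*sin(4*y**2)/8 + y**2*cos(4*y**2)/16 - sin(4*y**2)/64 + C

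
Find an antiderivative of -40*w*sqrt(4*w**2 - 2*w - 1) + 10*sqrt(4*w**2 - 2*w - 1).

Let u = 4*w**2 - 2*w - 1, so du = (8*w - 2) dw.
Rewriting, the integral becomes -5·∫ √u du = -5·(2/3)u^(3/2).
Substituting back, u = 4*w**2 - 2*w - 1.

-10*(4*w**2 - 2*w - 1)**(3/2)/3 + C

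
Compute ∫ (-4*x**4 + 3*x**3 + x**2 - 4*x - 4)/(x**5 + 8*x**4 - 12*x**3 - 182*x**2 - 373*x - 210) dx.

-59*log(x - 5)/112 + log(x + 1)/12 - 16*log(x + 2)/7 + 97*log(x + 3)/16 - 22*log(x + 7)/3 + C

Factor the denominator: (x - 5)*(x + 1)*(x + 2)*(x + 3)*(x + 7).
Partial-fraction decomposition: -22/(3*(x + 7)) + 97/(16*(x + 3)) - 16/(7*(x + 2)) + 1/(12*(x + 1)) - 59/(112*(x - 5)).
Integrate each term: A/(x−a) contributes A·log|x−a|.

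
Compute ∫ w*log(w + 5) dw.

w**2*log(w + 5)/2 - w**2/4 + 5*w/2 - 25*log(w + 5)/2 + C

Use integration by parts with u = log(w + 5), dv = w dw.
Then du = 1/(w + 5) dw and v = w**2/2.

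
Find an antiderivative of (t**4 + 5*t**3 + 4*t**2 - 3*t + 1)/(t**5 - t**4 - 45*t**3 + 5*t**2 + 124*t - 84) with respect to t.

1073*log(t - 7)/1053 - 226*log(t - 1)/1323 + log(t + 2)/324 + 379*log(t + 6)/2548 + 4/(63*t - 63) + C

Factor the denominator: (t - 7)*(t - 1)**2*(t + 2)*(t + 6).
Partial-fraction decomposition: 379/(2548*(t + 6)) + 1/(324*(t + 2)) - 226/(1323*(t - 1)) - 4/(63*(t - 1)**2) + 1073/(1053*(t - 7)).
Integrate each term; A/(t−a) gives A·log|t−a|; A/(t−a)² gives −A/(t−a).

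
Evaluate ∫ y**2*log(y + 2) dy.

y**3*log(y + 2)/3 - y**3/9 + y**2/3 - 4*y/3 + 8*log(y + 2)/3 + C

Use integration by parts with u = log(y + 2), dv = y**2 dy.
Then du = 1/(y + 2) dy and v = y**3/3.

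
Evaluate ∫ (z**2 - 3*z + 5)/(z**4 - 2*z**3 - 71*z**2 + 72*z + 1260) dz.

11*log(z - 7)/52 - 23*log(z - 6)/132 + 15*log(z + 5)/44 - 59*log(z + 6)/156 + C

Factor the denominator: (z - 7)*(z - 6)*(z + 5)*(z + 6).
Partial-fraction decomposition: -59/(156*(z + 6)) + 15/(44*(z + 5)) - 23/(132*(z - 6)) + 11/(52*(z - 7)).
Integrate each term: A/(z−a) contributes A·log|z−a|.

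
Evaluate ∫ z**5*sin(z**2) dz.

-z**4*cos(z**2)/2 + z**2*sin(z**2) + cos(z**2) + C

Let u = z², du = 2z dz; rewrite as (1/2)∫ u^2·sin(1u) du.
Now integrate by parts 2 times.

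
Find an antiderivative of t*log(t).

Use integration by parts with u = log(t), dv = t dt.
Then du = 1/t dt and v = t**2/2.

t**2*log(t)/2 - t**2/4 + C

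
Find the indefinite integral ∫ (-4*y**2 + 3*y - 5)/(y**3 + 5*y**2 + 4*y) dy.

Factor the denominator: y*(y + 1)*(y + 4).
Partial-fraction decomposition: -27/(4*(y + 4)) + 4/(y + 1) - 5/(4*y).
Integrate each term: A/(y−a) contributes A·log|y−a|.

-5*log(y)/4 + 4*log(y + 1) - 27*log(y + 4)/4 + C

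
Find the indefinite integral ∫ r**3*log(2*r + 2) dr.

r**4*log(2*r + 2)/4 - r**4/16 + r**3/12 - r**2/8 + r/4 - log(r + 1)/4 + C

Use integration by parts with u = log(2*r + 2), dv = r**3 dr.
Then du = 2/(2*r + 2) dr and v = r**4/4.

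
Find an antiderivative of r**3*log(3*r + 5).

Use integration by parts with u = log(3*r + 5), dv = r**3 dr.
Then du = 3/(3*r + 5) dr and v = r**4/4.

r**4*log(3*r + 5)/4 - r**4/16 + 5*r**3/36 - 25*r**2/72 + 125*r/108 - 625*log(3*r + 5)/324 + C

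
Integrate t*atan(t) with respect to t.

Use integration by parts with u = arctan(t), dv = t dt.
Then du = 1/(t**2 + 1) dt.

t**2*atan(t)/2 - t/2 + atan(t)/2 + C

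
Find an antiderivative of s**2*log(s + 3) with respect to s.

s**3*log(s + 3)/3 - s**3/9 + s**2/2 - 3*s + 9*log(s + 3) + C

Use integration by parts with u = log(s + 3), dv = s**2 ds.
Then du = 1/(s + 3) ds and v = s**3/3.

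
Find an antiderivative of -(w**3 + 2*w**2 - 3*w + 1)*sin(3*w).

w**3*cos(3*w)/3 - w**2*sin(3*w)/3 + 2*w**2*cos(3*w)/3 - 4*w*sin(3*w)/9 - 11*w*cos(3*w)/9 + 11*sin(3*w)/27 + 5*cos(3*w)/27 + C

Use integration by parts with u = w**3 + 2*w**2 - 3*w + 1, dv = -sin(3*w) dw, so v = cos(3*w)/3.
Apply parts 3 times (tabular method): alternate signs, differentiate u down to 0, integrate dv up.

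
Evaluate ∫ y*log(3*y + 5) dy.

Use integration by parts with u = log(3*y + 5), dv = y dy.
Then du = 3/(3*y + 5) dy and v = y**2/2.

y**2*log(3*y + 5)/2 - y**2/4 + 5*y/6 - 25*log(3*y + 5)/18 + C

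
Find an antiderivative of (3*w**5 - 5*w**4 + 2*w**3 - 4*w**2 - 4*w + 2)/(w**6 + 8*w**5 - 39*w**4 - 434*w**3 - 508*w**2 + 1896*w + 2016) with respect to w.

972*log(w - 7)/1859 - log(w - 2)/576 - log(w + 1)/225 + 2263*log(w + 4)/396 - 873751*log(w + 6)/270400 + 15179/(520*w + 3120) + C

Factor the denominator: (w - 7)*(w - 2)*(w + 1)*(w + 4)*(w + 6)**2.
Partial-fraction decomposition: -873751/(270400*(w + 6)) - 15179/(520*(w + 6)**2) + 2263/(396*(w + 4)) - 1/(225*(w + 1)) - 1/(576*(w - 2)) + 972/(1859*(w - 7)).
Integrate each term; A/(w−a) gives A·log|w−a|; A/(w−a)² gives −A/(w−a).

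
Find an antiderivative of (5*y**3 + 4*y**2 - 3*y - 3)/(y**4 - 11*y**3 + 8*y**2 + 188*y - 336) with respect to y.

Factor the denominator: (y - 7)*(y - 6)*(y - 2)*(y + 4).
Partial-fraction decomposition: 247/(660*(y + 4)) + 47/(120*(y - 2)) - 1203/(40*(y - 6)) + 1887/(55*(y - 7)).
Integrate each term: A/(y−a) contributes A·log|y−a|.

1887*log(y - 7)/55 - 1203*log(y - 6)/40 + 47*log(y - 2)/120 + 247*log(y + 4)/660 + C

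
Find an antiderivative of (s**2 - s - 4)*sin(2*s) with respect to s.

-s**2*cos(2*s)/2 + s*sin(2*s)/2 + s*cos(2*s)/2 - sin(2*s)/4 + 9*cos(2*s)/4 + C

Use integration by parts with u = s**2 - s - 4, dv = sin(2*s) ds, so v = -cos(2*s)/2.
Apply parts 2 times (tabular method): alternate signs, differentiate u down to 0, integrate dv up.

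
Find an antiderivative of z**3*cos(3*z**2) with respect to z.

Let u = z², du = 2z dz; rewrite as (1/2)∫ u^1·cos(3u) du.
Now integrate by parts 1 time.

z**2*sin(3*z**2)/6 + cos(3*z**2)/18 + C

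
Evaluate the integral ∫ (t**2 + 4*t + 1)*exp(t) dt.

(t**2 + 2*t - 1)*exp(t) + C

Use integration by parts with u = t**2 + 4*t + 1, dv = exp(t) dt, so v = exp(t).
Apply parts 2 times (tabular method): alternate signs, differentiate u down to 0, integrate dv up.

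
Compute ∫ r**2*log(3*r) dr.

r**3*(log(r) + log(3))/3 - r**3/9 + C

Use integration by parts with u = log(3*r), dv = r**2 dr.
Then du = 1/r dr and v = r**3/3.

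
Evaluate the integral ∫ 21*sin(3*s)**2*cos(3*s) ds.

7*sin(3*s)**3/3 + C

Let u = sin(3*s), so du = (3*cos(3*s)) ds.
Rewriting, the integral becomes 7·∫ u^2 du = 7·u^3/3.
Substituting back, u = sin(3*s).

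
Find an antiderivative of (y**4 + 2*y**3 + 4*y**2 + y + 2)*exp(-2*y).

(-2*y**4 - 8*y**3 - 20*y**2 - 22*y - 15)*exp(-2*y)/4 + C

Use integration by parts with u = y**4 + 2*y**3 + 4*y**2 + y + 2, dv = exp(-2*y) dy, so v = -exp(-2*y)/2.
Apply parts 4 times (tabular method): alternate signs, differentiate u down to 0, integrate dv up.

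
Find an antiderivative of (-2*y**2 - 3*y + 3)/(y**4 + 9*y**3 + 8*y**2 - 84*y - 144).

-8*log(y - 3)/105 - log(y + 2)/40 - 17*log(y + 4)/28 + 17*log(y + 6)/24 + C

Factor the denominator: (y - 3)*(y + 2)*(y + 4)*(y + 6).
Partial-fraction decomposition: 17/(24*(y + 6)) - 17/(28*(y + 4)) - 1/(40*(y + 2)) - 8/(105*(y - 3)).
Integrate each term: A/(y−a) contributes A·log|y−a|.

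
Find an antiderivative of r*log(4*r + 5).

Use integration by parts with u = log(4*r + 5), dv = r dr.
Then du = 4/(4*r + 5) dr and v = r**2/2.

r**2*log(4*r + 5)/2 - r**2/4 + 5*r/8 - 25*log(4*r + 5)/32 + C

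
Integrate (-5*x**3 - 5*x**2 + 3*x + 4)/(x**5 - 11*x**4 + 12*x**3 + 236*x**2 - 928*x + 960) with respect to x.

Factor the denominator: (x - 6)*(x - 4)**2*(x - 2)*(x + 5).
Partial-fraction decomposition: 163/(2079*(x + 5)) + 25/(56*(x - 2)) + 703/(108*(x - 4)) + 32/(3*(x - 4)**2) - 619/(88*(x - 6)).
Integrate each term; A/(x−a) gives A·log|x−a|; A/(x−a)² gives −A/(x−a).

-619*log(x - 6)/88 + 703*log(x - 4)/108 + 25*log(x - 2)/56 + 163*log(x + 5)/2079 - 32/(3*x - 12) + C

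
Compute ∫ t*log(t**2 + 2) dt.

Let u = t**2 + 2, so du = (2*t) dt.
The integral becomes (1/2)·∫ log(u) du; integrate by parts with u′=log(u), dv′=du.

t**2*log(t**2 + 2)/2 - t**2/2 + log(t**2 + 2) + C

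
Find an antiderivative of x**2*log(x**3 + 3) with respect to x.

Let u = x**3 + 3, so du = (3*x**2) dx.
The integral becomes (1/3)·∫ log(u) du; integrate by parts with u′=log(u), dv′=du.

x**3*log(x**3 + 3)/3 - x**3/3 + log(x**3 + 3) + C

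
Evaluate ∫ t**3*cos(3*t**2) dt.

t**2*sin(3*t**2)/6 + cos(3*t**2)/18 + C

Let u = t², du = 2t dt; rewrite as (1/2)∫ u^1·cos(3u) du.
Now integrate by parts 1 time.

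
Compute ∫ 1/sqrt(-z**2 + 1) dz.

asin(z) + C

Substitute z = sin(θ), so dz = cos(θ) dθ and the radical becomes sqrt(-z**2 + 1) = cos(θ) by the Pythagorean identity.
Integrate the resulting trig expression in θ, then back-substitute θ = asin(z), sin(θ) = z, cos(θ) = sqrt(-z**2 + 1) (absorbing any constant into C).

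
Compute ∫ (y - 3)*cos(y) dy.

y*sin(y) - 3*sin(y) + cos(y) + C

Use integration by parts with u = y - 3, dv = cos(y) dy, so v = sin(y).
Apply parts 1 times (tabular method): alternate signs, differentiate u down to 0, integrate dv up.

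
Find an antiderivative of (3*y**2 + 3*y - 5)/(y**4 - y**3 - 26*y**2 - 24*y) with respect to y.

5*log(y)/24 + 121*log(y - 6)/420 - 5*log(y + 1)/21 - 31*log(y + 4)/120 + C

Factor the denominator: y*(y - 6)*(y + 1)*(y + 4).
Partial-fraction decomposition: -31/(120*(y + 4)) - 5/(21*(y + 1)) + 121/(420*(y - 6)) + 5/(24*y).
Integrate each term: A/(y−a) contributes A·log|y−a|.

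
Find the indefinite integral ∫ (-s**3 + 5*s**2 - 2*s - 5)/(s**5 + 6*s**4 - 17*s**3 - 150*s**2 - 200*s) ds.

Factor the denominator: s*(s - 5)*(s + 2)*(s + 4)*(s + 5).
Partial-fraction decomposition: 17/(10*(s + 5)) - 49/(24*(s + 4)) + 9/(28*(s + 2)) - 1/(210*(s - 5)) + 1/(40*s).
Integrate each term: A/(s−a) contributes A·log|s−a|.

log(s)/40 - log(s - 5)/210 + 9*log(s + 2)/28 - 49*log(s + 4)/24 + 17*log(s + 5)/10 + C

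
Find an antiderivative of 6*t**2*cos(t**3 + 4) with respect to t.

2*sin(t**3 + 4) + C

Let u = t**3 + 4, so du = (3*t**2) dt.
Rewriting, the integral becomes 2·∫ cos(u) du = 2·sin(u).
Substituting back, u = t**3 + 4.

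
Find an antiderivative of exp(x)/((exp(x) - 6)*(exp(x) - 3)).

Let u = e^x, du = e^x dx.
The integral becomes ∫ du/((u-3)(u-6)); decompose into partial fractions.

log(exp(x) - 6)/3 - log(exp(x) - 3)/3 + C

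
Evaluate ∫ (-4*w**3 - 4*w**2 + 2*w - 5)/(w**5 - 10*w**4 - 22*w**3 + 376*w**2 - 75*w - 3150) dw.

Factor the denominator: (w - 7)*(w - 6)*(w - 5)*(w + 3)*(w + 5).
Partial-fraction decomposition: 7/(48*(w + 5)) - 61/(1440*(w + 3)) - 119/(32*(w - 5)) + 91/(9*(w - 6)) - 1559/(240*(w - 7)).
Integrate each term: A/(w−a) contributes A·log|w−a|.

-1559*log(w - 7)/240 + 91*log(w - 6)/9 - 119*log(w - 5)/32 - 61*log(w + 3)/1440 + 7*log(w + 5)/48 + C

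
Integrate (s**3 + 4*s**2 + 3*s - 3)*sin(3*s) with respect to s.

-s**3*cos(3*s)/3 + s**2*sin(3*s)/3 - 4*s**2*cos(3*s)/3 + 8*s*sin(3*s)/9 - 7*s*cos(3*s)/9 + 7*sin(3*s)/27 + 35*cos(3*s)/27 + C

Use integration by parts with u = s**3 + 4*s**2 + 3*s - 3, dv = sin(3*s) ds, so v = -cos(3*s)/3.
Apply parts 3 times (tabular method): alternate signs, differentiate u down to 0, integrate dv up.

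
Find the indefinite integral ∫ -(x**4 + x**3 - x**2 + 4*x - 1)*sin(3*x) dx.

x**4*cos(3*x)/3 - 4*x**3*sin(3*x)/9 + x**3*cos(3*x)/3 - x**2*sin(3*x)/3 - 7*x**2*cos(3*x)/9 + 14*x*sin(3*x)/27 + 10*x*cos(3*x)/9 - 10*sin(3*x)/27 - 13*cos(3*x)/81 + C

Use integration by parts with u = x**4 + x**3 - x**2 + 4*x - 1, dv = -sin(3*x) dx, so v = cos(3*x)/3.
Apply parts 4 times (tabular method): alternate signs, differentiate u down to 0, integrate dv up.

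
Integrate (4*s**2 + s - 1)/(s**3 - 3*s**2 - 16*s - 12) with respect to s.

149*log(s - 6)/56 - 2*log(s + 1)/7 + 13*log(s + 2)/8 + C

Factor the denominator: (s - 6)*(s + 1)*(s + 2).
Partial-fraction decomposition: 13/(8*(s + 2)) - 2/(7*(s + 1)) + 149/(56*(s - 6)).
Integrate each term: A/(s−a) contributes A·log|s−a|.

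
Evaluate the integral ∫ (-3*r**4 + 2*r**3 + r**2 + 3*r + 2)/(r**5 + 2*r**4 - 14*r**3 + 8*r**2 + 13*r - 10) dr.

-20*log(r - 2)/21 - log(r - 1)/18 + 5*log(r + 1)/48 - 2113*log(r + 5)/1008 + 5/(12*r - 12) + C

Factor the denominator: (r - 2)*(r - 1)**2*(r + 1)*(r + 5).
Partial-fraction decomposition: -2113/(1008*(r + 5)) + 5/(48*(r + 1)) - 1/(18*(r - 1)) - 5/(12*(r - 1)**2) - 20/(21*(r - 2)).
Integrate each term; A/(r−a) gives A·log|r−a|; A/(r−a)² gives −A/(r−a).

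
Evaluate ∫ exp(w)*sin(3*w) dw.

Let I denote the integral. Integrate by parts with u = sin(3*w), dv = exp(w) dw, so v = exp(w): I = exp(w)*sin(3*w) − 3·∫ exp(w)*cos(3*w) dw.
Apply parts again with u = cos(3*w), dv = exp(w) dw: ∫ exp(w)*cos(3*w) dw = exp(w)*cos(3*w) + 3·I. Substituting back brings back I: I = exp(w)*sin(3*w) - 3*exp(w)*cos(3*w) − 9·I.
Solving for I: (1 + 9)·I equals the remaining terms, so I = (1/10)·(exp(w)*sin(3*w) - 3*exp(w)*cos(3*w)).

exp(w)*sin(3*w)/10 - 3*exp(w)*cos(3*w)/10 + C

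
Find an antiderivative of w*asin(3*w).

w**2*asin(3*w)/2 + w*sqrt(-9*w**2 + 1)/12 - asin(3*w)/36 + C

Use integration by parts with u = arcsin(3*w), dv = w dw.
Then du = 3/sqrt(-9*w**2 + 1) dw.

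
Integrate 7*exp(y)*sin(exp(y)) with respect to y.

Let u = exp(y), so du = (exp(y)) dy.
Rewriting, the integral becomes 7·∫ sin(u) du = 7·-cos(u).
Substituting back, u = exp(y).

-7*cos(exp(y)) + C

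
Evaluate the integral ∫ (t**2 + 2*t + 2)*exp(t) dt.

(t**2 + 2)*exp(t) + C

Use integration by parts with u = t**2 + 2*t + 2, dv = exp(t) dt, so v = exp(t).
Apply parts 2 times (tabular method): alternate signs, differentiate u down to 0, integrate dv up.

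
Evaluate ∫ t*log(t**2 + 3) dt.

t**2*log(t**2 + 3)/2 - t**2/2 + 3*log(t**2 + 3)/2 + C

Let u = t**2 + 3, so du = (2*t) dt.
The integral becomes (1/2)·∫ log(u) du; integrate by parts with u′=log(u), dv′=du.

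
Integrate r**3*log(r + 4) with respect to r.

r**4*log(r + 4)/4 - r**4/16 + r**3/3 - 2*r**2 + 16*r - 64*log(r + 4) + C

Use integration by parts with u = log(r + 4), dv = r**3 dr.
Then du = 1/(r + 4) dr and v = r**4/4.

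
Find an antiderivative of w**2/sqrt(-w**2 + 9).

Substitute w = 3·sin(θ), so dw = 3·cos(θ) dθ and the radical becomes sqrt(-w**2 + 9) = 3·cos(θ) by the Pythagorean identity.
Integrate the resulting trig expression in θ, then back-substitute θ = asin(w/3), sin(θ) = w/3, cos(θ) = sqrt(-w**2 + 9)/3 (absorbing any constant into C).

-w*sqrt(-w**2 + 9)/2 + 9*asin(w/3)/2 + C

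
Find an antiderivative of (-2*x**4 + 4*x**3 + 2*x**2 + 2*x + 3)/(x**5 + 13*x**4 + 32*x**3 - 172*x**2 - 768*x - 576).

Factor the denominator: (x - 4)*(x + 1)*(x + 4)*(x + 6)**2.
Partial-fraction decomposition: 1441/(250*(x + 6)) + 3393/(100*(x + 6)**2) - 247/(32*(x + 4)) + 1/(125*(x + 1)) - 213/(4000*(x - 4)).
Integrate each term; A/(x−a) gives A·log|x−a|; A/(x−a)² gives −A/(x−a).

-213*log(x - 4)/4000 + log(x + 1)/125 - 247*log(x + 4)/32 + 1441*log(x + 6)/250 - 3393/(100*x + 600) + C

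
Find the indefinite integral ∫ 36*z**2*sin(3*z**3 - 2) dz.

-4*cos(3*z**3 - 2) + C

Let u = 3*z**3 - 2, so du = (9*z**2) dz.
Rewriting, the integral becomes 4·∫ sin(u) du = 4·-cos(u).
Substituting back, u = 3*z**3 - 2.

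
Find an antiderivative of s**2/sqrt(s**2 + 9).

Substitute s = 3·tan(θ), so ds = 3·sec(θ)^2 dθ and the radical becomes sqrt(s**2 + 9) = 3·sec(θ) by the Pythagorean identity.
Integrate the resulting trig expression in θ, then back-substitute tan(θ) = s/3, sec(θ) = sqrt(s**2 + 9)/3 (absorbing any constant into C).

s*sqrt(s**2 + 9)/2 - 9*log(s + sqrt(s**2 + 9))/2 + C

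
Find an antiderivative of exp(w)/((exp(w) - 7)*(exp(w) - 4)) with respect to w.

log(exp(w) - 7)/3 - log(exp(w) - 4)/3 + C

Let u = e^w, du = e^w dw.
The integral becomes ∫ du/((u-4)(u-7)); decompose into partial fractions.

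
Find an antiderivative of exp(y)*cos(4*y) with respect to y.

Let I denote the integral. Integrate by parts with u = cos(4*y), dv = exp(y) dy, so v = exp(y): I = exp(y)*cos(4*y) + 4·∫ exp(y)*sin(4*y) dy.
Apply parts again with u = sin(4*y), dv = exp(y) dy: ∫ exp(y)*sin(4*y) dy = exp(y)*sin(4*y) − 4·I. Substituting back brings back I: I = 4*exp(y)*sin(4*y) + exp(y)*cos(4*y) − 16·I.
Solving for I: (1 + 16)·I equals the remaining terms, so I = (1/17)·(4*exp(y)*sin(4*y) + exp(y)*cos(4*y)).

4*exp(y)*sin(4*y)/17 + exp(y)*cos(4*y)/17 + C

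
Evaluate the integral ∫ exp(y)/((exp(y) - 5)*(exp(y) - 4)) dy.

log(exp(y) - 5) - log(exp(y) - 4) + C

Let u = e^y, du = e^y dy.
The integral becomes ∫ du/((u-5)(u-4)); decompose into partial fractions.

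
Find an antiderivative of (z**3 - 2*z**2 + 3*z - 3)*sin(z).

Use integration by parts with u = z**3 - 2*z**2 + 3*z - 3, dv = sin(z) dz, so v = -cos(z).
Apply parts 3 times (tabular method): alternate signs, differentiate u down to 0, integrate dv up.

-z**3*cos(z) + 3*z**2*sin(z) + 2*z**2*cos(z) - 4*z*sin(z) + 3*z*cos(z) - 3*sin(z) - cos(z) + C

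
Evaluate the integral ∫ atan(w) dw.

Use integration by parts with u = arctan(w), dv = dw.
Then du = 1/(w**2 + 1) dw.

w*atan(w) - log(w**2 + 1)/2 + C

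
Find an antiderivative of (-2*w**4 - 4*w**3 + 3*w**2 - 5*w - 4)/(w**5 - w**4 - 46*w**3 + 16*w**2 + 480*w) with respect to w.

-log(w)/120 - 1691*log(w - 6)/660 + 31*log(w - 4)/24 + 3*log(w + 4)/5 - 218*log(w + 5)/165 + C

Factor the denominator: w*(w - 6)*(w - 4)*(w + 4)*(w + 5).
Partial-fraction decomposition: -218/(165*(w + 5)) + 3/(5*(w + 4)) + 31/(24*(w - 4)) - 1691/(660*(w - 6)) - 1/(120*w).
Integrate each term: A/(w−a) contributes A·log|w−a|.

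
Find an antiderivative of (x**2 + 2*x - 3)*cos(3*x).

x**2*sin(3*x)/3 + 2*x*sin(3*x)/3 + 2*x*cos(3*x)/9 - 29*sin(3*x)/27 + 2*cos(3*x)/9 + C

Use integration by parts with u = x**2 + 2*x - 3, dv = cos(3*x) dx, so v = sin(3*x)/3.
Apply parts 2 times (tabular method): alternate signs, differentiate u down to 0, integrate dv up.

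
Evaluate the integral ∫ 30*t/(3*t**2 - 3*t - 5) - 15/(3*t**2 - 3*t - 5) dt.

5*log(3*t**2 - 3*t - 5) + C

Let u = 3*t**2 - 3*t - 5, so du = (6*t - 3) dt.
Rewriting, the integral becomes 5·∫ 1/u du = 5·log(u).
Substituting back, u = 3*t**2 - 3*t - 5.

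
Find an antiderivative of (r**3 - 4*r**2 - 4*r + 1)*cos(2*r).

r**3*sin(2*r)/2 - 2*r**2*sin(2*r) + 3*r**2*cos(2*r)/4 - 11*r*sin(2*r)/4 - 2*r*cos(2*r) + 3*sin(2*r)/2 - 11*cos(2*r)/8 + C

Use integration by parts with u = r**3 - 4*r**2 - 4*r + 1, dv = cos(2*r) dr, so v = sin(2*r)/2.
Apply parts 3 times (tabular method): alternate signs, differentiate u down to 0, integrate dv up.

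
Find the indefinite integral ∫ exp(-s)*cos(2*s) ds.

2*exp(-s)*sin(2*s)/5 - exp(-s)*cos(2*s)/5 + C

Let I denote the integral. Integrate by parts with u = cos(2*s), dv = exp(-s) ds, so v = -exp(-s): I = -exp(-s)*cos(2*s) − 2·∫ exp(-s)*sin(2*s) ds.
Apply parts again with u = sin(2*s), dv = exp(-s) ds: ∫ exp(-s)*sin(2*s) ds = -exp(-s)*sin(2*s) + 2·I. Substituting back brings back I: I = 2*exp(-s)*sin(2*s) - exp(-s)*cos(2*s) − 4·I.
Solving for I: (1 + 4)·I equals the remaining terms, so I = (1/5)·(2*exp(-s)*sin(2*s) - exp(-s)*cos(2*s)).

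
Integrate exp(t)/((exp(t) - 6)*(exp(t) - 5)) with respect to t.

log(exp(t) - 6) - log(exp(t) - 5) + C

Let u = e^t, du = e^t dt.
The integral becomes ∫ du/((u-5)(u-6)); decompose into partial fractions.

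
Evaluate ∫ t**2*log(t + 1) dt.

Use integration by parts with u = log(t + 1), dv = t**2 dt.
Then du = 1/(t + 1) dt and v = t**3/3.

t**3*log(t + 1)/3 - t**3/9 + t**2/6 - t/3 + log(t + 1)/3 + C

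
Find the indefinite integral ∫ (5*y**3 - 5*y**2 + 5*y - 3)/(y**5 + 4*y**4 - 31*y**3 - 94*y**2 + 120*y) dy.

Factor the denominator: y*(y - 5)*(y - 1)*(y + 4)*(y + 6).
Partial-fraction decomposition: -431/(308*(y + 6)) + 47/(40*(y + 4)) - 1/(70*(y - 1)) + 29/(110*(y - 5)) - 1/(40*y).
Integrate each term: A/(y−a) contributes A·log|y−a|.

-log(y)/40 + 29*log(y - 5)/110 - log(y - 1)/70 + 47*log(y + 4)/40 - 431*log(y + 6)/308 + C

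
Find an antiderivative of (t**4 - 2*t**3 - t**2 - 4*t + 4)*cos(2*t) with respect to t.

Use integration by parts with u = t**4 - 2*t**3 - t**2 - 4*t + 4, dv = cos(2*t) dt, so v = sin(2*t)/2.
Apply parts 4 times (tabular method): alternate signs, differentiate u down to 0, integrate dv up.

t**4*sin(2*t)/2 - t**3*sin(2*t) + t**3*cos(2*t) - 2*t**2*sin(2*t) - 3*t**2*cos(2*t)/2 - t*sin(2*t)/2 - 2*t*cos(2*t) + 3*sin(2*t) - cos(2*t)/4 + C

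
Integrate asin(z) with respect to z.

Use integration by parts with u = arcsin(z), dv = dz.
Then du = 1/sqrt(-z**2 + 1) dz.

z*asin(z) + sqrt(-z**2 + 1) + C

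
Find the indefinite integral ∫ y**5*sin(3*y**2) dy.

Let u = y², du = 2y dy; rewrite as (1/2)∫ u^2·sin(3u) du.
Now integrate by parts 2 times.

-y**4*cos(3*y**2)/6 + y**2*sin(3*y**2)/9 + cos(3*y**2)/27 + C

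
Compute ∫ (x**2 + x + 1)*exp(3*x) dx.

(9*x**2 + 3*x + 8)*exp(3*x)/27 + C

Use integration by parts with u = x**2 + x + 1, dv = exp(3*x) dx, so v = exp(3*x)/3.
Apply parts 2 times (tabular method): alternate signs, differentiate u down to 0, integrate dv up.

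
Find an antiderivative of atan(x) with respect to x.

x*atan(x) - log(x**2 + 1)/2 + C

Use integration by parts with u = arctan(x), dv = dx.
Then du = 1/(x**2 + 1) dx.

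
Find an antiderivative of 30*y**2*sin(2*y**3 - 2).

Let u = 2*y**3 - 2, so du = (6*y**2) dy.
Rewriting, the integral becomes 5·∫ sin(u) du = 5·-cos(u).
Substituting back, u = 2*y**3 - 2.

-5*cos(2*y**3 - 2) + C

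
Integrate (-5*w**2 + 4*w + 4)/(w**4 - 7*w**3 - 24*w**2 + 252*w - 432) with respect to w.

Factor the denominator: (w - 6)*(w - 4)*(w - 3)*(w + 6).
Partial-fraction decomposition: 5/(27*(w + 6)) - 29/(27*(w - 3)) + 3/(w - 4) - 19/(9*(w - 6)).
Integrate each term: A/(w−a) contributes A·log|w−a|.

-19*log(w - 6)/9 + 3*log(w - 4) - 29*log(w - 3)/27 + 5*log(w + 6)/27 + C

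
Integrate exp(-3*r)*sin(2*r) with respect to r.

Let I denote the integral. Integrate by parts with u = sin(2*r), dv = exp(-3*r) dr, so v = -exp(-3*r)/3: I = -exp(-3*r)*sin(2*r)/3 + (2/3)·∫ exp(-3*r)*cos(2*r) dr.
Apply parts again with u = cos(2*r), dv = exp(-3*r) dr: ∫ exp(-3*r)*cos(2*r) dr = -exp(-3*r)*cos(2*r)/3 − (2/3)·I. Substituting back brings back I: I = -exp(-3*r)*sin(2*r)/3 - 2*exp(-3*r)*cos(2*r)/9 − (4/9)·I.
Solving for I: (1 + 4/9)·I equals the remaining terms, so I = (9/13)·(-exp(-3*r)*sin(2*r)/3 - 2*exp(-3*r)*cos(2*r)/9).

-3*exp(-3*r)*sin(2*r)/13 - 2*exp(-3*r)*cos(2*r)/13 + C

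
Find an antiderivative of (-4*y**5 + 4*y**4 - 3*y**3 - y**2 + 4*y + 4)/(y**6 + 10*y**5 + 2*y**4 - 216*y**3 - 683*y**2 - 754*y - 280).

-1297*log(y - 5)/3402 + 157*log(y + 1)/324 - 104*log(y + 2)/35 + 2642*log(y + 4)/243 - 19447*log(y + 7)/1620 + 5/(54*y + 54) + C

Factor the denominator: (y - 5)*(y + 1)**2*(y + 2)*(y + 4)*(y + 7).
Partial-fraction decomposition: -19447/(1620*(y + 7)) + 2642/(243*(y + 4)) - 104/(35*(y + 2)) + 157/(324*(y + 1)) - 5/(54*(y + 1)**2) - 1297/(3402*(y - 5)).
Integrate each term; A/(y−a) gives A·log|y−a|; A/(y−a)² gives −A/(y−a).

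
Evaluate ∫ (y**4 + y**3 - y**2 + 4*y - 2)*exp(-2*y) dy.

(-4*y**4 - 12*y**3 - 14*y**2 - 30*y - 7)*exp(-2*y)/8 + C

Use integration by parts with u = y**4 + y**3 - y**2 + 4*y - 2, dv = exp(-2*y) dy, so v = -exp(-2*y)/2.
Apply parts 4 times (tabular method): alternate signs, differentiate u down to 0, integrate dv up.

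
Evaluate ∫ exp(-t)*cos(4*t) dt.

4*exp(-t)*sin(4*t)/17 - exp(-t)*cos(4*t)/17 + C

Let I denote the integral. Integrate by parts with u = cos(4*t), dv = exp(-t) dt, so v = -exp(-t): I = -exp(-t)*cos(4*t) − 4·∫ exp(-t)*sin(4*t) dt.
Apply parts again with u = sin(4*t), dv = exp(-t) dt: ∫ exp(-t)*sin(4*t) dt = -exp(-t)*sin(4*t) + 4·I. Substituting back brings back I: I = 4*exp(-t)*sin(4*t) - exp(-t)*cos(4*t) − 16·I.
Solving for I: (1 + 16)·I equals the remaining terms, so I = (1/17)·(4*exp(-t)*sin(4*t) - exp(-t)*cos(4*t)).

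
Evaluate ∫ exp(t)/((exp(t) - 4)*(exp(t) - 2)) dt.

log(exp(t) - 4)/2 - log(exp(t) - 2)/2 + C

Let u = e^t, du = e^t dt.
The integral becomes ∫ du/((u-4)(u-2)); decompose into partial fractions.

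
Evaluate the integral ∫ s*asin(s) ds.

s**2*asin(s)/2 + s*sqrt(-s**2 + 1)/4 - asin(s)/4 + C

Use integration by parts with u = arcsin(s), dv = s ds.
Then du = 1/sqrt(-s**2 + 1) ds.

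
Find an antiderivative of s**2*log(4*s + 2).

s**3*log(4*s + 2)/3 - s**3/9 + s**2/12 - s/12 + log(2*s + 1)/24 + C

Use integration by parts with u = log(4*s + 2), dv = s**2 ds.
Then du = 4/(4*s + 2) ds and v = s**3/3.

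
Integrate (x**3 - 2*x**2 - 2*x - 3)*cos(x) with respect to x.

x**3*sin(x) - 2*x**2*sin(x) + 3*x**2*cos(x) - 8*x*sin(x) - 4*x*cos(x) + sin(x) - 8*cos(x) + C

Use integration by parts with u = x**3 - 2*x**2 - 2*x - 3, dv = cos(x) dx, so v = sin(x).
Apply parts 3 times (tabular method): alternate signs, differentiate u down to 0, integrate dv up.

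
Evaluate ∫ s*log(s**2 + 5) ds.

Let u = s**2 + 5, so du = (2*s) ds.
The integral becomes (1/2)·∫ log(u) du; integrate by parts with u′=log(u), dv′=du.

s**2*log(s**2 + 5)/2 - s**2/2 + 5*log(s**2 + 5)/2 + C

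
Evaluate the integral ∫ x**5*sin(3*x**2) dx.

Let u = x², du = 2x dx; rewrite as (1/2)∫ u^2·sin(3u) du.
Now integrate by parts 2 times.

-x**4*cos(3*x**2)/6 + x**2*sin(3*x**2)/9 + cos(3*x**2)/27 + C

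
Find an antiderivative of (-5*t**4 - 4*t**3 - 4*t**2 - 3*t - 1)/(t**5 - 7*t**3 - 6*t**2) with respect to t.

Factor the denominator: t**2*(t - 3)*(t + 1)*(t + 2).
Partial-fraction decomposition: -59/(20*(t + 2)) + 3/(4*(t + 1)) - 559/(180*(t - 3)) + 11/(36*t) + 1/(6*t**2).
Integrate each term; A/(t−a) gives A·log|t−a|; A/(t−a)² gives −A/(t−a).

11*log(t)/36 - 559*log(t - 3)/180 + 3*log(t + 1)/4 - 59*log(t + 2)/20 - 1/(6*t) + C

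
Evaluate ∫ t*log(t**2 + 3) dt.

Let u = t**2 + 3, so du = (2*t) dt.
The integral becomes (1/2)·∫ log(u) du; integrate by parts with u′=log(u), dv′=du.

t**2*log(t**2 + 3)/2 - t**2/2 + 3*log(t**2 + 3)/2 + C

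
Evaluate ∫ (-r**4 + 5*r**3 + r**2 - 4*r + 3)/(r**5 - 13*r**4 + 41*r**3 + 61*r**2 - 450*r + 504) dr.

Factor the denominator: (r - 7)*(r - 4)*(r - 3)*(r - 2)*(r + 3).
Partial-fraction decomposition: -16/(175*(r + 3)) - 23/(50*(r - 2)) + 9/(4*(r - 3)) - 67/(42*(r - 4)) - 331/(300*(r - 7)).
Integrate each term: A/(r−a) contributes A·log|r−a|.

-331*log(r - 7)/300 - 67*log(r - 4)/42 + 9*log(r - 3)/4 - 23*log(r - 2)/50 - 16*log(r + 3)/175 + C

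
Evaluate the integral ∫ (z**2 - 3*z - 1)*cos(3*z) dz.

z**2*sin(3*z)/3 - z*sin(3*z) + 2*z*cos(3*z)/9 - 11*sin(3*z)/27 - cos(3*z)/3 + C

Use integration by parts with u = z**2 - 3*z - 1, dv = cos(3*z) dz, so v = sin(3*z)/3.
Apply parts 2 times (tabular method): alternate signs, differentiate u down to 0, integrate dv up.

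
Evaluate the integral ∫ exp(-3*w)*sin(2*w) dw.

-3*exp(-3*w)*sin(2*w)/13 - 2*exp(-3*w)*cos(2*w)/13 + C

Let I denote the integral. Integrate by parts with u = sin(2*w), dv = exp(-3*w) dw, so v = -exp(-3*w)/3: I = -exp(-3*w)*sin(2*w)/3 + (2/3)·∫ exp(-3*w)*cos(2*w) dw.
Apply parts again with u = cos(2*w), dv = exp(-3*w) dw: ∫ exp(-3*w)*cos(2*w) dw = -exp(-3*w)*cos(2*w)/3 − (2/3)·I. Substituting back brings back I: I = -exp(-3*w)*sin(2*w)/3 - 2*exp(-3*w)*cos(2*w)/9 − (4/9)·I.
Solving for I: (1 + 4/9)·I equals the remaining terms, so I = (9/13)·(-exp(-3*w)*sin(2*w)/3 - 2*exp(-3*w)*cos(2*w)/9).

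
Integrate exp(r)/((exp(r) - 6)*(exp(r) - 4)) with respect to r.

Let u = e^r, du = e^r dr.
The integral becomes ∫ du/((u-6)(u-4)); decompose into partial fractions.

log(exp(r) - 6)/2 - log(exp(r) - 4)/2 + C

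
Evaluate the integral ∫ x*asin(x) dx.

x**2*asin(x)/2 + x*sqrt(-x**2 + 1)/4 - asin(x)/4 + C

Use integration by parts with u = arcsin(x), dv = x dx.
Then du = 1/sqrt(-x**2 + 1) dx.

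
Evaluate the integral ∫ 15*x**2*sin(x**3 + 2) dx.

Let u = x**3 + 2, so du = (3*x**2) dx.
Rewriting, the integral becomes 5·∫ sin(u) du = 5·-cos(u).
Substituting back, u = x**3 + 2.

-5*cos(x**3 + 2) + C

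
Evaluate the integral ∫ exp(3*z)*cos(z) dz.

exp(3*z)*sin(z)/10 + 3*exp(3*z)*cos(z)/10 + C

Let I denote the integral. Integrate by parts with u = cos(z), dv = exp(3*z) dz, so v = exp(3*z)/3: I = exp(3*z)*cos(z)/3 + (1/3)·∫ exp(3*z)*sin(z) dz.
Apply parts again with u = sin(z), dv = exp(3*z) dz: ∫ exp(3*z)*sin(z) dz = exp(3*z)*sin(z)/3 − (1/3)·I. Substituting back brings back I: I = exp(3*z)*sin(z)/9 + exp(3*z)*cos(z)/3 − (1/9)·I.
Solving for I: (1 + 1/9)·I equals the remaining terms, so I = (9/10)·(exp(3*z)*sin(z)/9 + exp(3*z)*cos(z)/3).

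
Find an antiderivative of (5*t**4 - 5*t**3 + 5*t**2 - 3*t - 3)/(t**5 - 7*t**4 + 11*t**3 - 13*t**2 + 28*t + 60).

Factor the denominator: (t - 5)*(t - 3)*(t + 1)*(t**2 + 4).
Partial-fraction decomposition: (112*t + 531)/(377*(t**2 + 4)) + 1/(8*(t + 1)) - 303/(104*(t - 3)) + 869/(116*(t - 5)).
Integrate each term; A/(t−a) gives A·log|t−a|; the (Bt+D)/(t²+p²) term gives a log and an atan.

869*log(t - 5)/116 - 303*log(t - 3)/104 + log(t + 1)/8 + 56*log(t**2 + 4)/377 + 531*atan(t/2)/754 + C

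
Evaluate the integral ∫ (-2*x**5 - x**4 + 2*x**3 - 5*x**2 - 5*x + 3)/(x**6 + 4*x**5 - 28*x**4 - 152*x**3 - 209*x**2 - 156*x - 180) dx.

-1847*log(x - 6)/3256 - 5*log(x + 2)/24 + 9*log(x + 3)/5 - 203*log(x + 5)/66 + 19*log(x**2 + 1)/740 + 3*atan(x)/370 + C

Factor the denominator: (x - 6)*(x + 2)*(x + 3)*(x + 5)*(x**2 + 1).
Partial-fraction decomposition: (19*x + 3)/(370*(x**2 + 1)) - 203/(66*(x + 5)) + 9/(5*(x + 3)) - 5/(24*(x + 2)) - 1847/(3256*(x - 6)).
Integrate each term; A/(x−a) gives A·log|x−a|; the (Bx+D)/(x²+p²) term gives a log and an atan.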